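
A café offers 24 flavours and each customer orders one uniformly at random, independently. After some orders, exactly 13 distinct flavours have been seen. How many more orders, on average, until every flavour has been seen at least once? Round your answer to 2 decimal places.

The wait to go from k to k+1 distinct flavours is geometric with mean 24/(24-k).
Sum over k = 13,...,23: E = 24/11 + 24/10 + 24/9 + ... + 24/2 + 24/1 = 72.477.

72.48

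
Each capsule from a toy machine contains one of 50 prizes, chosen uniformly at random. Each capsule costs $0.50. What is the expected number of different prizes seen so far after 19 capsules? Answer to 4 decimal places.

15.9384

For each prize, P(seen in 19 capsules) = 1 - (49/50)^19 = 0.31877.
By linearity of expectation, E[distinct seen] = 50·(1 - (49/50)^19) = 15.93837.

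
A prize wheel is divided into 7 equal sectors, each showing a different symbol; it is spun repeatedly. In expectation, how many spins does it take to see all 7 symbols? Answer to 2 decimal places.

18.15

The wait to go from k to k+1 distinct symbols is geometric with mean 7/(7-k).
E[T] = 7/7 + 7/6 + 7/5 + ... + 7/2 + 7/1 = 7·H_{7}.
H_{7} = 2.593, so E[T] = 18.150.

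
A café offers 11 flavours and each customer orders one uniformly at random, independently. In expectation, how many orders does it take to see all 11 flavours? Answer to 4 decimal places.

33.2187

The wait to go from k to k+1 distinct flavours is geometric with mean 11/(11-k).
E[T] = 11/11 + 11/10 + 11/9 + ... + 11/2 + 11/1 = 11·H_{11}.
H_{11} = 3.01988, so E[T] = 33.21865.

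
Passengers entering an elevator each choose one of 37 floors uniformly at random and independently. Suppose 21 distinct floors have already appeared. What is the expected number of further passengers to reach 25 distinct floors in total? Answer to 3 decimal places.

The wait to go from k to k+1 distinct floors is geometric with mean 37/(37-k).
Sum over k = 21,...,24: E = 37/16 + 37/15 + 37/14 + 37/13 = 10.2682.

10.268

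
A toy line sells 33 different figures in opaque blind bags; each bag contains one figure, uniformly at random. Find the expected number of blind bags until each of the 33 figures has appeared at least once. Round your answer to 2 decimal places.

After k distinct figures have appeared, the next blind bag gives a new one with probability (33-k)/33, so the expected wait for the (k+1)-th is 33/(33-k).
E[T] = 33/33 + 33/32 + 33/31 + ... + 33/2 + 33/1 = 33·H_{33}.
H_{33} = 4.089, so E[T] = 134.930.

134.93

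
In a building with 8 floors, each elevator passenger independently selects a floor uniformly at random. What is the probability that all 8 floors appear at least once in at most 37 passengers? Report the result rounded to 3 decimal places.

0.943

Let A_i be the event that floor i is missing after 37 passengers. By inclusion–exclusion on the A_i,
P(all seen) = Σ_{j=0}^{8} (-1)^j C(8,j)((8-j)/8)^37
= 1.0000 - 0.0572 + 0.0007 - 0.0000 + 0.0000 - 0.0000 + 0.0000 - 0.0000 + 0.0000
= 0.9435.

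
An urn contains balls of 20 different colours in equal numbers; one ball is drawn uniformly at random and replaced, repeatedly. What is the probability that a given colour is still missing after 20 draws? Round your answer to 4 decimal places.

Each draw misses the fixed colour with probability (20-1)/20 = 19/20, independently.
P(still missing after 20) = (19/20)^20 = 0.35849.

0.3585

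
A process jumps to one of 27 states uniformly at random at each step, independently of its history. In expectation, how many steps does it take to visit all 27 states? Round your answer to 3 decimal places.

The wait to go from k to k+1 distinct states is geometric with mean 27/(27-k).
E[T] = 27/27 + 27/26 + 27/25 + ... + 27/2 + 27/1 = 27·H_{27}.
H_{27} = 3.8915, so E[T] = 105.0693.

105.069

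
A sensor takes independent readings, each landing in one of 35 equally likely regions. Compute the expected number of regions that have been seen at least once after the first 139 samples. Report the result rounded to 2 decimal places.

For each region, P(seen in 139 samples) = 1 - (34/35)^139 = 0.982.
By linearity of expectation, E[distinct seen] = 35·(1 - (34/35)^139) = 34.377.

34.38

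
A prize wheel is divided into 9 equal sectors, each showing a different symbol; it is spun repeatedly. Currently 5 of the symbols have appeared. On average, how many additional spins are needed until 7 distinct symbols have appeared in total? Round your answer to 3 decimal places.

With k distinct symbols already seen, the next new one takes an expected 9/(9-k) spins.
Sum over k = 5,...,6: E = 9/4 + 9/3 = 5.2500.

5.250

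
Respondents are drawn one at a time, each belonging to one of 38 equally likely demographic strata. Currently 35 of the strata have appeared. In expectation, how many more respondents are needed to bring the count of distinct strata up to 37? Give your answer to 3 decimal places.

31.667

The wait to go from k to k+1 distinct strata is geometric with mean 38/(38-k).
Sum over k = 35,...,36: E = 38/3 + 38/2 = 31.6667.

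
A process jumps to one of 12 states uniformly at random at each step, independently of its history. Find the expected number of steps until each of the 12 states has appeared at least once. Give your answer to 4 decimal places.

37.2385

The wait to go from k to k+1 distinct states is geometric with mean 12/(12-k).
E[T] = 12/12 + 12/11 + 12/10 + ... + 12/2 + 12/1 = 12·H_{12}.
H_{12} = 3.10321, so E[T] = 37.23853.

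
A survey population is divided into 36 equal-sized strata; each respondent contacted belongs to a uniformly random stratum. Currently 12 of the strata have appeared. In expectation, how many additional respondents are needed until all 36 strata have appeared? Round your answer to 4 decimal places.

From k distinct to k+1 distinct takes on average 36/(36-k) respondents.
Sum over k = 12,...,35: E = 36/24 + 36/23 + 36/22 + ... + 36/2 + 36/1 = 135.93449.

135.9345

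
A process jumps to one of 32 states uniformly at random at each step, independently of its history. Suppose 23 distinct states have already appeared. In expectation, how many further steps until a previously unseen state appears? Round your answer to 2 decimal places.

3.56

Each step yields a new state with probability (32-23)/32 = 9/32, so the wait is geometric with mean 32/9.
E = 32/9 = 3.556.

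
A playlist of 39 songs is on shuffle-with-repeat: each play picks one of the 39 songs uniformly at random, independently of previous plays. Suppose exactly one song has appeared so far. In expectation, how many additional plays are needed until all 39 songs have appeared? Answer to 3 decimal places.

164.888

With k distinct songs already seen, the next new one takes an expected 39/(39-k) plays.
Sum over k = 1,...,38: E = 39/38 + 39/37 + 39/36 + ... + 39/2 + 39/1 = 164.8882.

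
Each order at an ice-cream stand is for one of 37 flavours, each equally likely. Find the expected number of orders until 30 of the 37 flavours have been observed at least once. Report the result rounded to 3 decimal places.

With k distinct flavours already seen, the next new one arrives after an expected 37/(37-k) orders.
Sum over k = 0,...,29: E = 37/37 + 37/36 + 37/35 + ... + 37/9 + 37/8 = 59.5230.

59.523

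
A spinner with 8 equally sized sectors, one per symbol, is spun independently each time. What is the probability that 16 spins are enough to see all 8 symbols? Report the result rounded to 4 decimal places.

By inclusion–exclusion over which symbols are missing,
P(all seen) = Σ_{j=0}^{8} (-1)^j C(8,j)((8-j)/8)^16
= 1.00000 - 0.94454 + 0.28063 - 0.03036 + 0.00107 - 0.00001 + 0.00000 - 0.00000 + 0.00000
= 0.30680.

0.3068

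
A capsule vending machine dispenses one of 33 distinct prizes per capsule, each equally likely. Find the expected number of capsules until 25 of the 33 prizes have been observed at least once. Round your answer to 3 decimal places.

Going from k to k+1 distinct takes a geometric number of capsules with mean 33/(33-k).
Sum over k = 0,...,24: E = 33/33 + 33/32 + 33/31 + ... + 33/10 + 33/9 = 45.2411.

45.241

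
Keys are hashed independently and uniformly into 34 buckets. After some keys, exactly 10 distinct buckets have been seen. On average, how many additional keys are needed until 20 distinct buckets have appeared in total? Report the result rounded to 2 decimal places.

17.83

From k distinct to k+1 distinct takes on average 34/(34-k) keys.
Sum over k = 10,...,19: E = 34/24 + 34/23 + 34/22 + ... + 34/16 + 34/15 = 17.829.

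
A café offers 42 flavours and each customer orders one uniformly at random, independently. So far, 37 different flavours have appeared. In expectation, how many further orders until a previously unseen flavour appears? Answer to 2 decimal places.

The number of orders until the next new flavour is geometric with success probability 5/42, so its mean is 42/5.
E = 42/5 = 8.400.

8.40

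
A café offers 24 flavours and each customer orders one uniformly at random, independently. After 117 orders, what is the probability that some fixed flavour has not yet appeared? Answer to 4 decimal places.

On each order the fixed flavour fails to appear with probability 23/24.
P(still missing after 117) = (23/24)^117 = 0.00688.

0.0069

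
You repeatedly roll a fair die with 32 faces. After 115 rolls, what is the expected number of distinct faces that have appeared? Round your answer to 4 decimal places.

31.1692

For each face, P(seen in 115 rolls) = 1 - (31/32)^115 = 0.97404.
By linearity of expectation, E[distinct seen] = 32·(1 - (31/32)^115) = 31.16920.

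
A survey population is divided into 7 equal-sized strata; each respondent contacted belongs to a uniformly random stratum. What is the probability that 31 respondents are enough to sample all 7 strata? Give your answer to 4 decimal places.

0.9418

Let A_i be the event that stratum i is missing after 31 respondents. By inclusion–exclusion on the A_i,
P(all seen) = Σ_{j=0}^{7} (-1)^j C(7,j)((7-j)/7)^31
= 1.00000 - 0.05885 + 0.00062 - 0.00000 + 0.00000 - 0.00000 + 0.00000 - 0.00000
= 0.94177.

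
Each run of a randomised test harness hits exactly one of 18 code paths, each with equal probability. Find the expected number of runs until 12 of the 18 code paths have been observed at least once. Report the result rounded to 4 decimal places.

With k distinct code paths already seen, the next new one arrives after an expected 18/(18-k) runs.
Sum over k = 0,...,11: E = 18/18 + 18/17 + 18/16 + ... + 18/8 + 18/7 = 18.81195.

18.8119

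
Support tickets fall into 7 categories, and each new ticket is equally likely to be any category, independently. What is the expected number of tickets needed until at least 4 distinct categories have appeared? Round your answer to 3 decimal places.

5.317

Going from k to k+1 distinct takes a geometric number of tickets with mean 7/(7-k).
Sum over k = 0,...,3: E = 7/7 + 7/6 + 7/5 + 7/4 = 5.3167.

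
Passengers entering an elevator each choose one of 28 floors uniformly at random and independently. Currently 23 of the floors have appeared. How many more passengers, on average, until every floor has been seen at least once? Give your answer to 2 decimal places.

63.93

From k distinct to k+1 distinct takes on average 28/(28-k) passengers.
Sum over k = 23,...,27: E = 28/5 + 28/4 + 28/3 + 28/2 + 28/1 = 63.933.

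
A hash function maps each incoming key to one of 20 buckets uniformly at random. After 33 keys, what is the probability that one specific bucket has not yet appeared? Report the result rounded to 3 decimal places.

On each key the fixed bucket fails to appear with probability 19/20.
P(still missing after 33) = (19/20)^33 = 0.1840.

0.184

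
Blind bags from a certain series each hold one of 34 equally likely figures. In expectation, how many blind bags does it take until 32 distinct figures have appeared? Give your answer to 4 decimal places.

With k distinct figures already seen, the next new one arrives after an expected 34/(34-k) blind bags.
Sum over k = 0,...,31: E = 34/34 + 34/33 + 34/32 + ... + 34/4 + 34/3 = 89.01914.

89.0191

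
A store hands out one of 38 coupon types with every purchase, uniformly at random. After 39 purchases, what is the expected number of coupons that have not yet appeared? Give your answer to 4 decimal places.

For each coupon, P(unseen after 39) = (37/38)^39 = 0.35343.
By linearity of expectation, E[unseen] = 38·(37/38)^39 = 13.43045.

13.4305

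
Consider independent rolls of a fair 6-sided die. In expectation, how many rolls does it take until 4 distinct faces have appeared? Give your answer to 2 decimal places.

Going from k to k+1 distinct takes a geometric number of rolls with mean 6/(6-k).
Sum over k = 0,...,3: E = 6/6 + 6/5 + 6/4 + 6/3 = 5.700.

5.70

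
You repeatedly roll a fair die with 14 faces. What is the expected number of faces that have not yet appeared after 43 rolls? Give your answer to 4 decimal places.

For each face, P(unseen after 43) = (13/14)^43 = 0.04131.
By linearity of expectation, E[unseen] = 14·(13/14)^43 = 0.57834.

0.5783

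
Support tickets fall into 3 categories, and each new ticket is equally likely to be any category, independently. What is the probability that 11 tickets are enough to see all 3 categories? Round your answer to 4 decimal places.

0.9653

By inclusion–exclusion over which categories are missing,
P(all seen) = Σ_{j=0}^{3} (-1)^j C(3,j)((3-j)/3)^11
= 1.00000 - 0.03468 + 0.00002 - 0.00000
= 0.96533.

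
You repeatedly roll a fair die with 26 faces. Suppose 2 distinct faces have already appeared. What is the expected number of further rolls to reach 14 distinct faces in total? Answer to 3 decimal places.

From k distinct to k+1 distinct takes on average 26/(26-k) rolls.
Sum over k = 2,...,13: E = 26/24 + 26/23 + 26/22 + ... + 26/14 + 26/13 = 17.4914.

17.491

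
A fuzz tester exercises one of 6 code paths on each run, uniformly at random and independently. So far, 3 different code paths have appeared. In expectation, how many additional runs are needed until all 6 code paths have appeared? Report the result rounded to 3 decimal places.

With k distinct code paths already seen, the next new one takes an expected 6/(6-k) runs.
Sum over k = 3,...,5: E = 6/3 + 6/2 + 6/1 = 11.0000.

11.000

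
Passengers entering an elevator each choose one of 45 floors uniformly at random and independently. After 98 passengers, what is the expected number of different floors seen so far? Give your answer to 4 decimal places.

For each floor, P(seen in 98 passengers) = 1 - (44/45)^98 = 0.88946.
By linearity of expectation, E[distinct seen] = 45·(1 - (44/45)^98) = 40.02551.

40.0255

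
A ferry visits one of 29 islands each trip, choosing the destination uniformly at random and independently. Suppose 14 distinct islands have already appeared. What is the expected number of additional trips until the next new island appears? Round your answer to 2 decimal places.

1.93

The number of trips until the next new island is geometric with success probability 15/29, so its mean is 29/15.
E = 29/15 = 1.933.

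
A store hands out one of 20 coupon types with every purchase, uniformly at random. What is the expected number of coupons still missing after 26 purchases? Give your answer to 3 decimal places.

5.270

For each coupon, P(unseen after 26) = (19/20)^26 = 0.2635.
By linearity of expectation, E[unseen] = 20·(19/20)^26 = 5.2704.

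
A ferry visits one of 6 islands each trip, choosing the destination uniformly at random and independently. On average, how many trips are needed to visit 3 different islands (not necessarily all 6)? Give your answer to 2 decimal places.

Going from k to k+1 distinct takes a geometric number of trips with mean 6/(6-k).
Sum over k = 0,...,2: E = 6/6 + 6/5 + 6/4 = 3.700.

3.70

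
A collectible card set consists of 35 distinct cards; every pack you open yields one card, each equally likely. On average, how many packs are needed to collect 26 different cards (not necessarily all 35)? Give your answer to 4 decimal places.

Going from k to k+1 distinct takes a geometric number of packs with mean 35/(35-k).
Sum over k = 0,...,25: E = 35/35 + 35/34 + 35/33 + ... + 35/11 + 35/10 = 46.12346.

46.1235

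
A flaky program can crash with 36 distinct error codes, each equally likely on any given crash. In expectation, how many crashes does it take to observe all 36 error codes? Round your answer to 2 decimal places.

150.28

The wait to go from k to k+1 distinct error codes is geometric with mean 36/(36-k).
E[T] = 36/36 + 36/35 + 36/34 + ... + 36/2 + 36/1 = 36·H_{36}.
H_{36} = 4.175, so E[T] = 150.284.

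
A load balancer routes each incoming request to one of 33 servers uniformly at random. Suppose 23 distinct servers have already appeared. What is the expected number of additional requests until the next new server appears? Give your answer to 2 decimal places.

Each request yields a new server with probability (33-23)/33 = 10/33, so the wait is geometric with mean 33/10.
E = 33/10 = 3.300.

3.30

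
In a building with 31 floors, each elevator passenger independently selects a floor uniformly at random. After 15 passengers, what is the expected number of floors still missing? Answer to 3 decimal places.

For each floor, P(unseen after 15) = (30/31)^15 = 0.6115.
By linearity of expectation, E[unseen] = 31·(30/31)^15 = 18.9564.

18.956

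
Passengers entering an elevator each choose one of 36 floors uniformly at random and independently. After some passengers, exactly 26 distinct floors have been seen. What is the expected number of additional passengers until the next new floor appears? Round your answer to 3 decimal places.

3.600

The number of passengers until the next new floor is geometric with success probability 10/36, so its mean is 36/10.
E = 36/10 = 3.6000.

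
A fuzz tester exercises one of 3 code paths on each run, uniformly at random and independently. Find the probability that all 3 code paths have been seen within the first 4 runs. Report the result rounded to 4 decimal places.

By inclusion–exclusion over which code paths are missing,
P(all seen) = Σ_{j=0}^{3} (-1)^j C(3,j)((3-j)/3)^4
= 1.00000 - 0.59259 + 0.03704 - 0.00000
= 0.44444.

0.4444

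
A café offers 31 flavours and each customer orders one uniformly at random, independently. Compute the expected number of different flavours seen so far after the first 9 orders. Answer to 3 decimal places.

7.922

For each flavour, P(seen in 9 orders) = 1 - (30/31)^9 = 0.2555.
By linearity of expectation, E[distinct seen] = 31·(1 - (30/31)^9) = 7.9220.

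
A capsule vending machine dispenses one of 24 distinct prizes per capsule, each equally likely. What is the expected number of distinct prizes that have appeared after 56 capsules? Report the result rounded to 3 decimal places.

For each prize, P(seen in 56 capsules) = 1 - (23/24)^56 = 0.9078.
By linearity of expectation, E[distinct seen] = 24·(1 - (23/24)^56) = 21.7862.

21.786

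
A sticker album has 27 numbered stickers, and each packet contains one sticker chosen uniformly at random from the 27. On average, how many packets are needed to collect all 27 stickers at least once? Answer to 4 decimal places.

105.0693

After k distinct stickers have appeared, the next packet gives a new one with probability (27-k)/27, so the expected wait for the (k+1)-th is 27/(27-k).
E[T] = 27/27 + 27/26 + 27/25 + ... + 27/2 + 27/1 = 27·H_{27}.
H_{27} = 3.89146, so E[T] = 105.06933.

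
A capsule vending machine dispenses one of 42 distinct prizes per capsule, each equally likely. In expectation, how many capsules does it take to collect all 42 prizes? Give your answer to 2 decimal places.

181.72

After k distinct prizes have appeared, the next capsule gives a new one with probability (42-k)/42, so the expected wait for the (k+1)-th is 42/(42-k).
E[T] = 42/42 + 42/41 + 42/40 + ... + 42/2 + 42/1 = 42·H_{42}.
H_{42} = 4.327, so E[T] = 181.723.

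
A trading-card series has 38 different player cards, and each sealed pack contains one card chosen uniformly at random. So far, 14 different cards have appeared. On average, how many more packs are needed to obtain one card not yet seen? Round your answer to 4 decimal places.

1.5833

Each pack yields a new card with probability (38-14)/38 = 24/38, so the wait is geometric with mean 38/24.
E = 38/24 = 1.58333.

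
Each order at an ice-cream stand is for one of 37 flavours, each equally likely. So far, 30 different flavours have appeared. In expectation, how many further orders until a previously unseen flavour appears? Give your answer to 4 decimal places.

The number of orders until the next new flavour is geometric with success probability 7/37, so its mean is 37/7.
E = 37/7 = 5.28571.

5.2857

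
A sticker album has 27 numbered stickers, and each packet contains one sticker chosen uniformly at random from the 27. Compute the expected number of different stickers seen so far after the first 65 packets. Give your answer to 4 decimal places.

For each sticker, P(seen in 65 packets) = 1 - (26/27)^65 = 0.91398.
By linearity of expectation, E[distinct seen] = 27·(1 - (26/27)^65) = 24.67733.

24.6773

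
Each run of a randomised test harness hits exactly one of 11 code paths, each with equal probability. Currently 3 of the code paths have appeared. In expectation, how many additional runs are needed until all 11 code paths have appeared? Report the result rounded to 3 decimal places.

29.896

The wait to go from k to k+1 distinct code paths is geometric with mean 11/(11-k).
Sum over k = 3,...,10: E = 11/8 + 11/7 + 11/6 + ... + 11/2 + 11/1 = 29.8964.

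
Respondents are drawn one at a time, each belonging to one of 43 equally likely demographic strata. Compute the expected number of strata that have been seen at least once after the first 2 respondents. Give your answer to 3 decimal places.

For each stratum, P(seen in 2 respondents) = 1 - (42/43)^2 = 0.0460.
By linearity of expectation, E[distinct seen] = 43·(1 - (42/43)^2) = 1.9767.

1.977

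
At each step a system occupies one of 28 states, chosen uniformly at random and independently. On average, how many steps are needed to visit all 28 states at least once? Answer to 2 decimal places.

109.96

Split into phases: going from k distinct to k+1 distinct takes on average 28/(28-k) steps.
E[T] = 28/28 + 28/27 + 28/26 + ... + 28/2 + 28/1 = 28·H_{28}.
H_{28} = 3.927, so E[T] = 109.961.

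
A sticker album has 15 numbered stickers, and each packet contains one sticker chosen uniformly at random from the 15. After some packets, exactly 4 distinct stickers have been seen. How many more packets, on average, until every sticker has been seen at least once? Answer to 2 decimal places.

From k distinct to k+1 distinct takes on average 15/(15-k) packets.
Sum over k = 4,...,14: E = 15/11 + 15/10 + 15/9 + ... + 15/2 + 15/1 = 45.298.

45.30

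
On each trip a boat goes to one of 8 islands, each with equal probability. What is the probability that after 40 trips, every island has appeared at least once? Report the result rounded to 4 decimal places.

0.9620

Let A_i be the event that island i is missing after 40 trips. By inclusion–exclusion on the A_i,
P(all seen) = Σ_{j=0}^{8} (-1)^j C(8,j)((8-j)/8)^40
= 1.00000 - 0.03832 + 0.00028 - 0.00000 + 0.00000 - 0.00000 + 0.00000 - 0.00000 + 0.00000
= 0.96196.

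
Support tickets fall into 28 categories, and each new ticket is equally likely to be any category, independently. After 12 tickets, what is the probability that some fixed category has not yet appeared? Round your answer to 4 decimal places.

Each ticket misses the fixed category with probability (28-1)/28 = 27/28, independently.
P(still missing after 12) = (27/28)^12 = 0.64635.

0.6464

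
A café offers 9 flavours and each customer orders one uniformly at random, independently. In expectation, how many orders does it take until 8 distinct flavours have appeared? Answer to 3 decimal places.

16.461

With k distinct flavours already seen, the next new one arrives after an expected 9/(9-k) orders.
Sum over k = 0,...,7: E = 9/9 + 9/8 + 9/7 + ... + 9/3 + 9/2 = 16.4607.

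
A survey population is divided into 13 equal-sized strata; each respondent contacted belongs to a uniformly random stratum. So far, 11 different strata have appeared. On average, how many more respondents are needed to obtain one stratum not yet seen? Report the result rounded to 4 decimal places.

6.5000

Each respondent yields a new stratum with probability (13-11)/13 = 2/13, so the wait is geometric with mean 13/2.
E = 13/2 = 6.50000.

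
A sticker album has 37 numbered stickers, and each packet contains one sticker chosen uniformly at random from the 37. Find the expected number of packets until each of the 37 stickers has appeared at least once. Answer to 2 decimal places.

155.46

After k distinct stickers have appeared, the next packet gives a new one with probability (37-k)/37, so the expected wait for the (k+1)-th is 37/(37-k).
E[T] = 37/37 + 37/36 + 37/35 + ... + 37/2 + 37/1 = 37·H_{37}.
H_{37} = 4.202, so E[T] = 155.459.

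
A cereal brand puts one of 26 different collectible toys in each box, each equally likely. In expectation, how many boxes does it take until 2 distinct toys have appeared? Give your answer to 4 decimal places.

With k distinct toys already seen, the next new one arrives after an expected 26/(26-k) boxes.
Sum over k = 0,...,1: E = 26/26 + 26/25 = 2.04000.

2.0400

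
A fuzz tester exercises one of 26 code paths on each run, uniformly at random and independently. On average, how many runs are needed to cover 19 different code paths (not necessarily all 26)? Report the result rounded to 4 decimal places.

Going from k to k+1 distinct takes a geometric number of runs with mean 26/(26-k).
Sum over k = 0,...,18: E = 26/26 + 26/25 + 26/24 + ... + 26/9 + 26/8 = 32.80063.

32.8006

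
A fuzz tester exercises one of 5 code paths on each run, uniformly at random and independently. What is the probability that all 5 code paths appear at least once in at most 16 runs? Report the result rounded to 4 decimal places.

0.8621

By inclusion–exclusion over which code paths are missing,
P(all seen) = Σ_{j=0}^{5} (-1)^j C(5,j)((5-j)/5)^16
= 1.00000 - 0.14074 + 0.00282 - 0.00000 + 0.00000 - 0.00000
= 0.86208.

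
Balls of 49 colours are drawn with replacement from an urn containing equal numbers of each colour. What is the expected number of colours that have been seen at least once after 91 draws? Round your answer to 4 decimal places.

41.4958

For each colour, P(seen in 91 draws) = 1 - (48/49)^91 = 0.84685.
By linearity of expectation, E[distinct seen] = 49·(1 - (48/49)^91) = 41.49578.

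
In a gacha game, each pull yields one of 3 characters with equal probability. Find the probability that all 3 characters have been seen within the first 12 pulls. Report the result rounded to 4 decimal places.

0.9769

By inclusion–exclusion over which characters are missing,
P(all seen) = Σ_{j=0}^{3} (-1)^j C(3,j)((3-j)/3)^12
= 1.00000 - 0.02312 + 0.00001 - 0.00000
= 0.97688.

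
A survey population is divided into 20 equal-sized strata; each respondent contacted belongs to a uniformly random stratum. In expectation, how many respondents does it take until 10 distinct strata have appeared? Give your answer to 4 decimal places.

13.3754

With k distinct strata already seen, the next new one arrives after an expected 20/(20-k) respondents.
Sum over k = 0,...,9: E = 20/20 + 20/19 + 20/18 + ... + 20/12 + 20/11 = 13.37543.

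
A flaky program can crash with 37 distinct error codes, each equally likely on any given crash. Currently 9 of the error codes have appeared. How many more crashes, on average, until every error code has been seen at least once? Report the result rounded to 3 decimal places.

145.305

The wait to go from k to k+1 distinct error codes is geometric with mean 37/(37-k).
Sum over k = 9,...,36: E = 37/28 + 37/27 + 37/26 + ... + 37/2 + 37/1 = 145.3053.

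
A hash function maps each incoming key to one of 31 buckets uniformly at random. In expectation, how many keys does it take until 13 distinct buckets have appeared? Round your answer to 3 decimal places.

With k distinct buckets already seen, the next new one arrives after an expected 31/(31-k) keys.
Sum over k = 0,...,12: E = 31/31 + 31/30 + 31/29 + ... + 31/20 + 31/19 = 16.4963.

16.496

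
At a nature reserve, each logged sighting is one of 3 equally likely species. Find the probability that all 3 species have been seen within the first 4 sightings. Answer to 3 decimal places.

0.444

By inclusion–exclusion over which species are missing,
P(all seen) = Σ_{j=0}^{3} (-1)^j C(3,j)((3-j)/3)^4
= 1.0000 - 0.5926 + 0.0370 - 0.0000
= 0.4444.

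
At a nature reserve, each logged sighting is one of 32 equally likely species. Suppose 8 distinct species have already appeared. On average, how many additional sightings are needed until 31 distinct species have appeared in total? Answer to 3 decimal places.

With k distinct species already seen, the next new one takes an expected 32/(32-k) sightings.
Sum over k = 8,...,30: E = 32/24 + 32/23 + 32/22 + ... + 32/3 + 32/2 = 88.8307.

88.831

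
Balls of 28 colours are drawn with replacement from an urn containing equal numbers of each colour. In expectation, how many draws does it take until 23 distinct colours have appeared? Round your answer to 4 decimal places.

46.0275

Going from k to k+1 distinct takes a geometric number of draws with mean 28/(28-k).
Sum over k = 0,...,22: E = 28/28 + 28/27 + 28/26 + ... + 28/7 + 28/6 = 46.02746.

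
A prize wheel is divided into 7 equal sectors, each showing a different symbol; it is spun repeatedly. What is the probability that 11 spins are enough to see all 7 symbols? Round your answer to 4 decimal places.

0.1631

By inclusion–exclusion over which symbols are missing,
P(all seen) = Σ_{j=0}^{7} (-1)^j C(7,j)((7-j)/7)^11
= 1.00000 - 1.28435 + 0.51857 - 0.07424 + 0.00314 - 0.00002 + 0.00000 - 0.00000
= 0.16310.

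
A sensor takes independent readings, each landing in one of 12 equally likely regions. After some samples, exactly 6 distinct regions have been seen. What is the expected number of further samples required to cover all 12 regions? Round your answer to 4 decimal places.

29.4000

From k distinct to k+1 distinct takes on average 12/(12-k) samples.
Sum over k = 6,...,11: E = 12/6 + 12/5 + 12/4 + 12/3 + 12/2 + 12/1 = 29.40000.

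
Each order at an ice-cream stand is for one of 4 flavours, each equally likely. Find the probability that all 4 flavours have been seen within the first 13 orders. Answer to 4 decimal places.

0.9057

By inclusion–exclusion over which flavours are missing,
P(all seen) = Σ_{j=0}^{4} (-1)^j C(4,j)((4-j)/4)^13
= 1.00000 - 0.09503 + 0.00073 - 0.00000 + 0.00000
= 0.90570.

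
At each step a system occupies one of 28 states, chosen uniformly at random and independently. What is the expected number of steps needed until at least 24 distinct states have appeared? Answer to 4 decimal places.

51.6275

Going from k to k+1 distinct takes a geometric number of steps with mean 28/(28-k).
Sum over k = 0,...,23: E = 28/28 + 28/27 + 28/26 + ... + 28/6 + 28/5 = 51.62746.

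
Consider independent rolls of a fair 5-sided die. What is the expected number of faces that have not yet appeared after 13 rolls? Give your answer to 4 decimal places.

0.2749

For each face, P(unseen after 13) = (4/5)^13 = 0.05498.
By linearity of expectation, E[unseen] = 5·(4/5)^13 = 0.27488.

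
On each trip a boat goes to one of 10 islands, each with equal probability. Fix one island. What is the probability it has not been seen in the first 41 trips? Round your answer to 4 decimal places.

Each trip misses the fixed island with probability (10-1)/10 = 9/10, independently.
P(still missing after 41) = (9/10)^41 = 0.01330.

0.0133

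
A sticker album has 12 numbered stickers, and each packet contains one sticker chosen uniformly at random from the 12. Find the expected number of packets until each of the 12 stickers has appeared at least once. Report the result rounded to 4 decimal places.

37.2385

After k distinct stickers have appeared, the next packet gives a new one with probability (12-k)/12, so the expected wait for the (k+1)-th is 12/(12-k).
E[T] = 12/12 + 12/11 + 12/10 + ... + 12/2 + 12/1 = 12·H_{12}.
H_{12} = 3.10321, so E[T] = 37.23853.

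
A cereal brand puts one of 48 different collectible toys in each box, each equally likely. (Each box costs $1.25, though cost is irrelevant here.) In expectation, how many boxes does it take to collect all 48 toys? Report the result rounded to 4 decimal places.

214.0223

After k distinct toys have appeared, the next box gives a new one with probability (48-k)/48, so the expected wait for the (k+1)-th is 48/(48-k).
E[T] = 48/48 + 48/47 + 48/46 + ... + 48/2 + 48/1 = 48·H_{48}.
H_{48} = 4.45880, so E[T] = 214.02226.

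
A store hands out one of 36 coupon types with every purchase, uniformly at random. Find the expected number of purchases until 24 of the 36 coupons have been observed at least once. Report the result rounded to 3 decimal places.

With k distinct coupons already seen, the next new one arrives after an expected 36/(36-k) purchases.
Sum over k = 0,...,23: E = 36/36 + 36/35 + 36/34 + ... + 36/14 + 36/13 = 38.5685.

38.569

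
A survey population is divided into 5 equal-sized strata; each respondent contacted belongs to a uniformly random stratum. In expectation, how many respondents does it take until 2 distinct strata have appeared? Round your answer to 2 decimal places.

Going from k to k+1 distinct takes a geometric number of respondents with mean 5/(5-k).
Sum over k = 0,...,1: E = 5/5 + 5/4 = 2.250.

2.25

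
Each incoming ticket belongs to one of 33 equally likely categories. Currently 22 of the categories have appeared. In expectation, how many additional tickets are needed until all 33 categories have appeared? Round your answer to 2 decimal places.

99.66

From k distinct to k+1 distinct takes on average 33/(33-k) tickets.
Sum over k = 22,...,32: E = 33/11 + 33/10 + 33/9 + ... + 33/2 + 33/1 = 99.656.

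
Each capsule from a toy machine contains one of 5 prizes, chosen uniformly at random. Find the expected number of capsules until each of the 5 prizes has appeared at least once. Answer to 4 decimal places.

11.4167

Split into phases: going from k distinct to k+1 distinct takes on average 5/(5-k) capsules.
E[T] = 5/5 + 5/4 + 5/3 + 5/2 + 5/1 = 5·H_{5}.
H_{5} = 2.28333, so E[T] = 11.41667.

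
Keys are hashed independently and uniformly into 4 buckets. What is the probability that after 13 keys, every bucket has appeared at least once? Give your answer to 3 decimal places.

0.906

Let A_i be the event that bucket i is missing after 13 keys. By inclusion–exclusion on the A_i,
P(all seen) = Σ_{j=0}^{4} (-1)^j C(4,j)((4-j)/4)^13
= 1.0000 - 0.0950 + 0.0007 - 0.0000 + 0.0000
= 0.9057.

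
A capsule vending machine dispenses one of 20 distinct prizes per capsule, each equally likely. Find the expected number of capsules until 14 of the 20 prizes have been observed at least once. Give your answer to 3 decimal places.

22.955

Going from k to k+1 distinct takes a geometric number of capsules with mean 20/(20-k).
Sum over k = 0,...,13: E = 20/20 + 20/19 + 20/18 + ... + 20/8 + 20/7 = 22.9548.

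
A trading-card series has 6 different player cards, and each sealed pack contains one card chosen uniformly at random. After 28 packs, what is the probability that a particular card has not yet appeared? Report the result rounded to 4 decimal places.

On each pack the fixed card fails to appear with probability 5/6.
P(still missing after 28) = (5/6)^28 = 0.00607.

0.0061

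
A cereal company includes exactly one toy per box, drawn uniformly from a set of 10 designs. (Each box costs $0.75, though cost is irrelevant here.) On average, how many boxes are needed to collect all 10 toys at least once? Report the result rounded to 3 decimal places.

29.290

The wait to go from k to k+1 distinct toys is geometric with mean 10/(10-k).
E[T] = 10/10 + 10/9 + 10/8 + ... + 10/2 + 10/1 = 10·H_{10}.
H_{10} = 2.9290, so E[T] = 29.2897.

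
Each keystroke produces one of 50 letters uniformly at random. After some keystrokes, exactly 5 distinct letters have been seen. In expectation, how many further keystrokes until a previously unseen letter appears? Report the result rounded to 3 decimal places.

1.111

The number of keystrokes until the next new letter is geometric with success probability 45/50, so its mean is 50/45.
E = 50/45 = 1.1111.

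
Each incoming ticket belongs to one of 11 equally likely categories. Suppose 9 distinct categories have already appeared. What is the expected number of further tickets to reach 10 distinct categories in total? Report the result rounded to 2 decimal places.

5.50

With k distinct categories already seen, the next new one takes an expected 11/(11-k) tickets.
Only the k = 9 term is needed: E = 11/2 = 5.500.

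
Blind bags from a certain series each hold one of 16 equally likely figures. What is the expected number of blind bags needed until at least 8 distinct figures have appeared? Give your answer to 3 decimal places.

10.606

Going from k to k+1 distinct takes a geometric number of blind bags with mean 16/(16-k).
Sum over k = 0,...,7: E = 16/16 + 16/15 + 16/14 + ... + 16/10 + 16/9 = 10.6059.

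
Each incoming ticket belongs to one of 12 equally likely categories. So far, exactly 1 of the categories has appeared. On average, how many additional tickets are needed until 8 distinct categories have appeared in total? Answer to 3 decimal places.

11.239

From k distinct to k+1 distinct takes on average 12/(12-k) tickets.
Sum over k = 1,...,7: E = 12/11 + 12/10 + 12/9 + ... + 12/6 + 12/5 = 11.2385.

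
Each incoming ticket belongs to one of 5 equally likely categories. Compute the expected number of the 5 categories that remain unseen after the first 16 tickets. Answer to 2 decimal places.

0.14

For each category, P(unseen after 16) = (4/5)^16 = 0.028.
By linearity of expectation, E[unseen] = 5·(4/5)^16 = 0.141.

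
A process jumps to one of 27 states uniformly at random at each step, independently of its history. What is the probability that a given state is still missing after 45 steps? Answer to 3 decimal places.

On each step the fixed state fails to appear with probability 26/27.
P(still missing after 45) = (26/27)^45 = 0.1830.

0.183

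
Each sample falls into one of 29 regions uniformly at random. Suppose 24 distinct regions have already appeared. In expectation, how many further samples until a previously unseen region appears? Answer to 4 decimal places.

5.8000

The number of samples until the next new region is geometric with success probability 5/29, so its mean is 29/5.
E = 29/5 = 5.80000.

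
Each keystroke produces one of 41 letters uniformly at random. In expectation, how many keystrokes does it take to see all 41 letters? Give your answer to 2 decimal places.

176.42

Split into phases: going from k distinct to k+1 distinct takes on average 41/(41-k) keystrokes.
E[T] = 41/41 + 41/40 + 41/39 + ... + 41/2 + 41/1 = 41·H_{41}.
H_{41} = 4.303, so E[T] = 176.420.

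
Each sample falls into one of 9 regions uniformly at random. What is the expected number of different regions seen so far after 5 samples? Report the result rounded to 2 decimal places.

For each region, P(seen in 5 samples) = 1 - (8/9)^5 = 0.445.
By linearity of expectation, E[distinct seen] = 9·(1 - (8/9)^5) = 4.006.

4.01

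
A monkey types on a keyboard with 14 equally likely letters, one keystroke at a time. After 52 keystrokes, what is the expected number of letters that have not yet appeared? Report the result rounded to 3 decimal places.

0.297

For each letter, P(unseen after 52) = (13/14)^52 = 0.0212.
By linearity of expectation, E[unseen] = 14·(13/14)^52 = 0.2968.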